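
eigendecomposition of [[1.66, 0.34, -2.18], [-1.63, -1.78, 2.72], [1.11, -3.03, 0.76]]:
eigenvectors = [[(0.64+0j), (0.14+0.47j), (0.14-0.47j)], [(0.45+0j), 0.12-0.50j, (0.12+0.5j)], [(0.63+0j), 0.71+0.00j, 0.71-0.00j]]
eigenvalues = [(-0.26+0j), (0.45+2.86j), (0.45-2.86j)]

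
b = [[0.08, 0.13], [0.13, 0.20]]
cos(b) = [[0.99, -0.02], [-0.02, 0.97]]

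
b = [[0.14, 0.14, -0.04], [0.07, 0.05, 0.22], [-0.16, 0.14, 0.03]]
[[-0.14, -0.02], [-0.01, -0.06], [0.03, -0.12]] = b @ [[-0.52,0.28], [-0.43,-0.48], [0.22,-0.26]]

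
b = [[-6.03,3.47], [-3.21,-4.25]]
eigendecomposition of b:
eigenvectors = [[0.72+0.00j, 0.72-0.00j], [(0.18+0.67j), 0.18-0.67j]]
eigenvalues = [(-5.14+3.22j), (-5.14-3.22j)]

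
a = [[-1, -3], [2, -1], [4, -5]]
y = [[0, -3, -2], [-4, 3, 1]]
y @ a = [[-14, 13], [14, 4]]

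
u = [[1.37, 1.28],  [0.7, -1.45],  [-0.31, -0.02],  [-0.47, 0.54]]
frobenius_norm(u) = 2.59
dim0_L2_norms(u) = [1.64, 2.01]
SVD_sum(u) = [[0.51, 1.56], [-0.36, -1.11], [-0.04, -0.11], [0.11, 0.35]] + [[0.86, -0.28], [1.06, -0.34], [-0.27, 0.09], [-0.58, 0.19]]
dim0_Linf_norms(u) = [1.37, 1.45]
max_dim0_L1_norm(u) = 3.29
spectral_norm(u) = 2.05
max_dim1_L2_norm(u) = 1.87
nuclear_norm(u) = 3.64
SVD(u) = [[0.80,0.57], [-0.57,0.7], [-0.06,-0.18], [0.18,-0.39]] @ diag([2.047604667266012, 1.5887464009685257]) @ [[0.31, 0.95], [0.95, -0.31]]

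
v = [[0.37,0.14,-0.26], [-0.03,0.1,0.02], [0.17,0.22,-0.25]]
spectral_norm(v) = 0.59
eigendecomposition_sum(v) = [[0.03, 0.06, -0.1], [-0.0, -0.0, 0.00], [0.07, 0.13, -0.20]] + [[0.33, 0.06, -0.16], [-0.05, -0.01, 0.02], [0.09, 0.02, -0.04]] + [[0.0, 0.02, -0.00], [0.02, 0.11, -0.01], [0.01, 0.08, -0.00]]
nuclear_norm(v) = 0.81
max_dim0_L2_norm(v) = 0.41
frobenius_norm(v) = 0.61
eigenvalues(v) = [-0.17, 0.28, 0.11]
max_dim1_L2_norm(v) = 0.47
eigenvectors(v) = [[-0.44,0.96,0.11],  [0.02,-0.13,0.82],  [-0.9,0.25,0.56]]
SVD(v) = [[-0.79, 0.5, -0.35], [-0.02, -0.6, -0.80], [-0.61, -0.63, 0.48]] @ diag([0.5884218039991727, 0.16061046078855024, 0.056249981899098016]) @ [[-0.67, -0.42, 0.61], [0.59, -0.8, 0.10], [-0.44, -0.43, -0.79]]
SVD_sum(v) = [[0.31, 0.20, -0.28], [0.01, 0.00, -0.01], [0.24, 0.15, -0.22]] + [[0.05,-0.06,0.01], [-0.06,0.08,-0.01], [-0.06,0.08,-0.01]] + [[0.01, 0.01, 0.02],[0.02, 0.02, 0.04],[-0.01, -0.01, -0.02]]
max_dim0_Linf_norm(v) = 0.37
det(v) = -0.01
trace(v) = 0.22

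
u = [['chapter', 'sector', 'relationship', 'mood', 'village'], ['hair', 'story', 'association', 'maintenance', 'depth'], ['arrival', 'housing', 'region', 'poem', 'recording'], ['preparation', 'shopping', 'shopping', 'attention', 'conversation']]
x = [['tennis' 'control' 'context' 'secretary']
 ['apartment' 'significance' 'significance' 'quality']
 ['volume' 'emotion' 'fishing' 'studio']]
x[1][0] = 'apartment'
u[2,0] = 'arrival'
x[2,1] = 'emotion'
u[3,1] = 'shopping'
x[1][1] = 'significance'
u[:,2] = ['relationship', 'association', 'region', 'shopping']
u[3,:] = ['preparation', 'shopping', 'shopping', 'attention', 'conversation']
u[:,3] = ['mood', 'maintenance', 'poem', 'attention']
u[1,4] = 'depth'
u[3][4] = 'conversation'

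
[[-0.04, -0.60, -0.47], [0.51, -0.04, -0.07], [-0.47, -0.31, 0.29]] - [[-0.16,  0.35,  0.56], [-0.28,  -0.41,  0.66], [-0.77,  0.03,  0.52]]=[[0.12, -0.95, -1.03], [0.79, 0.37, -0.73], [0.3, -0.34, -0.23]]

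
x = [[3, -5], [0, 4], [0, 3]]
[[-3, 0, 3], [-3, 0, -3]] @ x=[[-9, 24], [-9, 6]]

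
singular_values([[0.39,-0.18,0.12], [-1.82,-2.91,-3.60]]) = [4.98, 0.43]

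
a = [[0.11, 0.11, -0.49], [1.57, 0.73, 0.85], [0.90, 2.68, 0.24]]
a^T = [[0.11, 1.57, 0.90], [0.11, 0.73, 2.68], [-0.49, 0.85, 0.24]]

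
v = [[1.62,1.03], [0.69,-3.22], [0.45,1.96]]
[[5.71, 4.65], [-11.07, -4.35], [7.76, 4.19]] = v@ [[1.18,1.77], [3.69,1.73]]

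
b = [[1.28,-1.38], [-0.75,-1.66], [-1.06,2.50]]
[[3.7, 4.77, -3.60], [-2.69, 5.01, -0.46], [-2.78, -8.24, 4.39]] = b @ [[3.12, 0.32, -1.69], [0.21, -3.16, 1.04]]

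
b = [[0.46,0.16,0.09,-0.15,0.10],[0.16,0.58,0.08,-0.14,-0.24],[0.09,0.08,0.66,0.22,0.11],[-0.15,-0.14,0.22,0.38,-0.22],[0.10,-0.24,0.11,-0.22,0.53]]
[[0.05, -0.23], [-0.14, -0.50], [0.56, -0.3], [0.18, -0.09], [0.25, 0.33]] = b@ [[0.01, -0.40], [0.10, -0.83], [0.53, -0.12], [0.58, -0.58], [0.65, 0.11]]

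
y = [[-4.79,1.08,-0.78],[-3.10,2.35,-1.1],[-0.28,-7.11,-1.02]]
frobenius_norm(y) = 9.63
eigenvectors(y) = [[-0.15, -0.62, -0.21], [-0.51, -0.37, 0.10], [0.85, -0.69, 0.97]]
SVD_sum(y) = [[-0.90, 2.48, 0.05], [-1.11, 3.05, 0.06], [2.25, -6.21, -0.12]] + [[-3.8,-1.35,-1.18], [-2.13,-0.76,-0.66], [-2.56,-0.91,-0.79]] + [[-0.09, -0.04, 0.35], [0.13, 0.06, -0.5], [0.03, 0.01, -0.11]]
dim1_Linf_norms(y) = [4.79, 3.1, 7.11]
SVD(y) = [[-0.34, 0.75, -0.57], [-0.42, 0.42, 0.81], [0.85, 0.51, 0.17]] @ diag([7.817271243687469, 5.58630903918504, 0.6447647798511467]) @ [[0.34, -0.94, -0.02], [-0.9, -0.32, -0.28], [0.26, 0.11, -0.96]]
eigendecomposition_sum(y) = [[-0.30, 0.81, -0.15], [-1.03, 2.72, -0.51], [1.72, -4.56, 0.86]] + [[-3.97, -0.22, -0.83], [-2.32, -0.13, -0.49], [-4.41, -0.25, -0.93]] + [[-0.52,0.50,0.21], [0.25,-0.24,-0.1], [2.40,-2.30,-0.95]]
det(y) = 28.16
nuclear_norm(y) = 14.05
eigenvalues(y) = [3.27, -5.02, -1.71]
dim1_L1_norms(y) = [6.65, 6.55, 8.41]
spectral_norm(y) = 7.82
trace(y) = -3.46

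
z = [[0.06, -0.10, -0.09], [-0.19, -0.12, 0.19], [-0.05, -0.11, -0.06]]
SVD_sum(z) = [[0.04, 0.02, -0.04], [-0.2, -0.10, 0.19], [-0.02, -0.01, 0.02]] + [[-0.00,-0.11,-0.07], [-0.0,-0.01,-0.01], [-0.00,-0.11,-0.06]] + [[0.02,-0.01,0.02], [0.01,-0.0,0.01], [-0.02,0.01,-0.02]]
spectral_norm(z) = 0.30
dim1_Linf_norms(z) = [0.1, 0.19, 0.11]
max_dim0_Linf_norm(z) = 0.19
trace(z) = -0.12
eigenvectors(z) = [[(-0.82+0j), (0.47-0.06j), 0.47+0.06j], [0.56+0.00j, (0.15-0.51j), 0.15+0.51j], [-0.12+0.00j, 0.70+0.00j, (0.7-0j)]]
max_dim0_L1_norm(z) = 0.34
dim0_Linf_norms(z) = [0.19, 0.12, 0.19]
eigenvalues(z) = [(0.12+0j), (-0.12+0.08j), (-0.12-0.08j)]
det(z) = 0.00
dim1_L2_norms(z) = [0.15, 0.29, 0.13]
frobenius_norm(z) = 0.36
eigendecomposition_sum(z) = [[0.12+0.00j, -0.01+0.00j, (-0.08-0j)], [-0.08-0.00j, 0.01-0.00j, (0.05+0j)], [0.02+0.00j, -0.00+0.00j, (-0.01-0j)]] + [[-0.03-0.04j, -0.04-0.04j, (-0.01+0.07j)], [-0.05+0.01j, (-0.06+0.02j), (0.07+0.04j)], [-0.03-0.07j, -0.05-0.07j, -0.02+0.10j]] + [[-0.03+0.04j, (-0.04+0.04j), -0.01-0.07j], [(-0.05-0.01j), -0.06-0.02j, (0.07-0.04j)], [-0.03+0.07j, -0.05+0.07j, (-0.02-0.1j)]]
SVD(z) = [[-0.21, -0.71, -0.67],[0.97, -0.07, -0.22],[0.11, -0.7, 0.71]] @ diag([0.3023890044768664, 0.1819395284843214, 0.044259439065497126]) @ [[-0.67,-0.36,0.65], [0.03,0.86,0.51], [-0.74,0.36,-0.57]]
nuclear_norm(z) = 0.53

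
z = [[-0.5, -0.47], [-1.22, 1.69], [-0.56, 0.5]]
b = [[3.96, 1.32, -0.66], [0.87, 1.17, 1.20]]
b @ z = [[-3.22, 0.04], [-2.53, 2.17]]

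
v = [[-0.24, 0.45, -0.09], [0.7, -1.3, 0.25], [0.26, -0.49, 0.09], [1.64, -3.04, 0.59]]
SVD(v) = [[-0.13, 0.23, -0.96], [0.39, 0.29, -0.09], [0.14, 0.9, 0.23], [0.90, -0.23, -0.14]] @ diag([3.886611182846225, 0.006359666596388227, 0.003614971017329642]) @ [[0.47,-0.87,0.17], [-0.38,-0.37,-0.85], [-0.8,-0.33,0.50]]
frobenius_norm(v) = 3.89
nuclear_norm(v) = 3.90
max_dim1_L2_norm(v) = 3.5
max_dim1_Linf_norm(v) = 3.04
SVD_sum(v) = [[-0.24, 0.45, -0.09], [0.70, -1.30, 0.25], [0.26, -0.49, 0.09], [1.64, -3.04, 0.59]] + [[-0.0, -0.00, -0.0], [-0.0, -0.00, -0.0], [-0.00, -0.00, -0.00], [0.00, 0.0, 0.00]] + [[0.0,0.00,-0.00], [0.00,0.00,-0.0], [-0.00,-0.0,0.0], [0.0,0.0,-0.00]]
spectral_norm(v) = 3.89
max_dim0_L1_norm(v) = 5.28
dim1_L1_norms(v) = [0.78, 2.25, 0.84, 5.27]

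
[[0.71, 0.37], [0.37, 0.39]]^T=[[0.71, 0.37],  [0.37, 0.39]]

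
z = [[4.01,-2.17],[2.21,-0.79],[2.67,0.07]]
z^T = [[4.01, 2.21, 2.67], [-2.17, -0.79, 0.07]]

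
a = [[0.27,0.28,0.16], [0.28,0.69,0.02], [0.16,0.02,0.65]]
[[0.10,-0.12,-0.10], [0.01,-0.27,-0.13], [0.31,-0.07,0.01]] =a @ [[0.14,0.02,-0.42], [-0.05,-0.39,-0.02], [0.45,-0.10,0.12]]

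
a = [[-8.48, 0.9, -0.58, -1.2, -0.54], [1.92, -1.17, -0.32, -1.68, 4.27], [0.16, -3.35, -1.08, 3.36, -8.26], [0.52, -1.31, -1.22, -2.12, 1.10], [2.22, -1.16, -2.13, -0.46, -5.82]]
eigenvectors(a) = [[(-0.18+0.43j),-0.18-0.43j,(-0.03+0j),(-0.04+0j),-0.02+0.00j],[-0.24-0.20j,-0.24+0.20j,(-0.7+0j),(-0.34+0j),0.19+0.00j],[(0.57+0.08j),0.57-0.08j,(0.34+0j),(0.88+0j),(-0.77+0j)],[(-0.01-0.07j),-0.01+0.07j,(-0.62+0j),(-0.27+0j),(0.58+0j)],[(0.59+0j),(0.59-0j),(0.12+0j),-0.21+0.00j,0.21+0.00j]]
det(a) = 134.66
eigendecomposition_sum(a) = [[-4.22-0.94j, 0.48-0.78j, (-0.24-1.06j), (-0.55-0.19j), -0.30-2.81j], [1.42-2.49j, 0.40+0.46j, 0.72+0.06j, 0.23-0.31j, (1.84+0.36j)], [(0.19+5.31j), -1.07-0.33j, (-1.19+0.61j), -0.06+0.71j, -3.25+1.22j], [(0.61-0.19j), (-0.01+0.13j), 0.11+0.12j, 0.08-0.02j, (0.24+0.34j)], [(0.91+5.37j), -1.13-0.20j, -1.13+0.78j, (0.04+0.73j), (-3.13+1.68j)]] + [[(-4.22+0.94j),0.48+0.78j,-0.24+1.06j,-0.55+0.19j,(-0.3+2.81j)],  [(1.42+2.49j),0.40-0.46j,0.72-0.06j,0.23+0.31j,(1.84-0.36j)],  [0.19-5.31j,(-1.07+0.33j),(-1.19-0.61j),-0.06-0.71j,(-3.25-1.22j)],  [0.61+0.19j,-0.01-0.13j,(0.11-0.12j),(0.08+0.02j),0.24-0.34j],  [(0.91-5.37j),(-1.13+0.2j),-1.13-0.78j,(0.04-0.73j),(-3.13-1.68j)]] + [[(-0.05+0j), -0.11+0.00j, -0.06-0.00j, -0.05-0.00j, -0.00+0.00j], [-1.20+0.00j, (-2.83+0j), (-1.52-0j), -1.12-0.00j, -0.06+0.00j], [0.58-0.00j, 1.36-0.00j, (0.73+0j), (0.54+0j), 0.03-0.00j], [(-1.05+0j), -2.49+0.00j, -1.33-0.00j, -0.99-0.00j, -0.05+0.00j], [0.20-0.00j, (0.47-0j), 0.25+0.00j, 0.19+0.00j, 0.01-0.00j]] + [[0.03-0.00j, (0.08-0j), (-0.03+0j), -0.09+0.00j, 0.07-0.00j], [(0.22-0j), 0.65-0.00j, -0.28+0.00j, -0.79+0.00j, 0.59-0.00j], [(-0.56+0j), -1.66+0.00j, (0.73-0j), (2.02-0j), (-1.52+0j)], [0.17-0.00j, 0.50-0.00j, (-0.22+0j), -0.61+0.00j, 0.46-0.00j], [(0.13-0j), (0.39-0j), -0.17+0.00j, -0.48+0.00j, (0.36-0j)]] + [[(-0.01+0j), (-0.03+0j), (-0-0j), (0.03-0j), -0.01+0.00j],[(0.06-0j), 0.22-0.00j, 0.04+0.00j, (-0.22+0j), (0.07-0j)],[-0.24+0.00j, (-0.91+0j), (-0.16-0j), 0.91-0.00j, -0.28+0.00j],[0.18-0.00j, 0.69-0.00j, 0.12+0.00j, (-0.69+0j), 0.21-0.00j],[0.07-0.00j, 0.25-0.00j, 0.04+0.00j, (-0.25+0j), 0.08-0.00j]]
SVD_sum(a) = [[-0.07, 0.18, 0.11, -0.20, 0.69], [-0.36, 0.91, 0.55, -1.06, 3.56], [0.88, -2.22, -1.33, 2.57, -8.67], [-0.10, 0.25, 0.15, -0.29, 0.97], [0.56, -1.41, -0.84, 1.63, -5.5]] + [[-8.36, 1.24, -0.05, -0.20, -1.21],  [2.56, -0.38, 0.01, 0.06, 0.37],  [-0.45, 0.07, -0.0, -0.01, -0.07],  [0.78, -0.12, 0.00, 0.02, 0.11],  [1.46, -0.22, 0.01, 0.03, 0.21]] + [[-0.03, -0.42, -0.63, -0.85, -0.05],  [-0.04, -0.60, -0.89, -1.21, -0.07],  [0.01, 0.11, 0.17, 0.23, 0.01],  [-0.07, -0.99, -1.47, -2.0, -0.12],  [-0.06, -0.79, -1.18, -1.60, -0.10]] + [[-0.02,-0.1,0.01,0.04,0.03], [-0.24,-1.12,0.07,0.49,0.4], [-0.27,-1.31,0.08,0.57,0.46], [-0.09,-0.43,0.03,0.19,0.15], [0.26,1.25,-0.08,-0.54,-0.44]] + [[-0.00, 0.01, -0.02, 0.01, 0.00],  [-0.0, 0.02, -0.06, 0.04, 0.02],  [0.0, -0.0, 0.0, -0.0, -0.0],  [0.0, -0.02, 0.07, -0.04, -0.02],  [-0.00, 0.01, -0.03, 0.02, 0.01]]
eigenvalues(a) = [(-8.07+1.8j), (-8.07-1.8j), (-3.13+0j), (1.14+0j), (-0.55+0j)]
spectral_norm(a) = 11.91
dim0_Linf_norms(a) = [8.48, 3.35, 2.13, 3.36, 8.26]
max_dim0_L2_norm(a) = 11.04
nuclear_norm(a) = 27.65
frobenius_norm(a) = 15.72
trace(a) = -18.67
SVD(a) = [[-0.06, 0.94, -0.29, 0.04, 0.18], [-0.33, -0.29, -0.41, 0.52, 0.62], [0.79, 0.05, 0.08, 0.6, -0.01], [-0.09, -0.09, -0.67, 0.2, -0.70], [0.50, -0.16, -0.54, -0.57, 0.31]] @ diag([11.913920027656152, 9.101250256177492, 3.971531145218663, 2.5386651527546777, 0.12317854435756606]) @ [[0.09, -0.24, -0.14, 0.27, -0.92], [-0.98, 0.14, -0.01, -0.02, -0.14], [0.03, 0.37, 0.55, 0.75, 0.05], [-0.18, -0.86, 0.06, 0.37, 0.3], [-0.0, 0.23, -0.82, 0.48, 0.21]]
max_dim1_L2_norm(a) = 9.59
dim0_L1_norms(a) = [13.3, 7.89, 5.33, 8.82, 19.99]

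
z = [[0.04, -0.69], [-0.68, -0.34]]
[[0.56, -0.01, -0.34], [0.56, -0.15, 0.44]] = z @ [[-0.40, 0.21, -0.86],[-0.84, 0.03, 0.44]]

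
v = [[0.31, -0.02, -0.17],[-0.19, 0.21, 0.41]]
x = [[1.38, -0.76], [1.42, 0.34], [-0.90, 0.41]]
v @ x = [[0.55, -0.31],[-0.33, 0.38]]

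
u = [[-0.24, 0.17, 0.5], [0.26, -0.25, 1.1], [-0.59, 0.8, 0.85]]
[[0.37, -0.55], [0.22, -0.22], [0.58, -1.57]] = u @ [[-1.15, 0.35], [-0.51, -1.13], [0.36, -0.54]]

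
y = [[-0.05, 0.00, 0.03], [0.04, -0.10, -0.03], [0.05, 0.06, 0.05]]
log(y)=[[-1.62, -1.58, -0.54],[5.85, -4.41, -1.83],[-3.0, 1.55, -1.84]]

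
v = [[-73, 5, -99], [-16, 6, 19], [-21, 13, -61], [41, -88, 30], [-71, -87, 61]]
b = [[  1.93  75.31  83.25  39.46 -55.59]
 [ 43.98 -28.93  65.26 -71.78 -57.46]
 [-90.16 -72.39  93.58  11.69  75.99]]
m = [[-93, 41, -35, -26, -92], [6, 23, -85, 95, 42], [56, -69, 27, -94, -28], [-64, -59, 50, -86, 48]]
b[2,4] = 75.99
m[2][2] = 27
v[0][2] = -99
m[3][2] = 50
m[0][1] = 41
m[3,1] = -59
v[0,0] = -73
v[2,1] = 13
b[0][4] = -55.59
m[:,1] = [41, 23, -69, -59]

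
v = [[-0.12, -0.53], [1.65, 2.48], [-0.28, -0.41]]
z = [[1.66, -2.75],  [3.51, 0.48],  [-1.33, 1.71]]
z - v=[[1.78, -2.22], [1.86, -2.00], [-1.05, 2.12]]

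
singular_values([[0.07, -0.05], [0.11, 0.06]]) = [0.13, 0.07]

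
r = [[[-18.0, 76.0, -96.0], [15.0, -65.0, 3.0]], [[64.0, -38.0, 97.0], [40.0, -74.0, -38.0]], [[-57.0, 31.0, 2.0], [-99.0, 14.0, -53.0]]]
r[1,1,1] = -74.0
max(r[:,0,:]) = 97.0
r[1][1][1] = -74.0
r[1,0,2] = 97.0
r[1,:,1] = [-38.0, -74.0]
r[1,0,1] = -38.0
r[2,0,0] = -57.0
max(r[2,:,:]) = 31.0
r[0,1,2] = 3.0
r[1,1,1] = -74.0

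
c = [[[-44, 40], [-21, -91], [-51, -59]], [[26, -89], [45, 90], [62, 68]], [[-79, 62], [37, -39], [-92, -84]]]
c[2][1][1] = -39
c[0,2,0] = -51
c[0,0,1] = 40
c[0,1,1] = -91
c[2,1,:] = [37, -39]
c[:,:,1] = [[40, -91, -59], [-89, 90, 68], [62, -39, -84]]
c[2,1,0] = 37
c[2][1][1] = -39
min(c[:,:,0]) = -92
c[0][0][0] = -44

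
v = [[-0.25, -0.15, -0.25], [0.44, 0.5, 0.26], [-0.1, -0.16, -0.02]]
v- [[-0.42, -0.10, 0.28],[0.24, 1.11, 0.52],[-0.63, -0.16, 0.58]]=[[0.17, -0.05, -0.53], [0.2, -0.61, -0.26], [0.53, 0.0, -0.60]]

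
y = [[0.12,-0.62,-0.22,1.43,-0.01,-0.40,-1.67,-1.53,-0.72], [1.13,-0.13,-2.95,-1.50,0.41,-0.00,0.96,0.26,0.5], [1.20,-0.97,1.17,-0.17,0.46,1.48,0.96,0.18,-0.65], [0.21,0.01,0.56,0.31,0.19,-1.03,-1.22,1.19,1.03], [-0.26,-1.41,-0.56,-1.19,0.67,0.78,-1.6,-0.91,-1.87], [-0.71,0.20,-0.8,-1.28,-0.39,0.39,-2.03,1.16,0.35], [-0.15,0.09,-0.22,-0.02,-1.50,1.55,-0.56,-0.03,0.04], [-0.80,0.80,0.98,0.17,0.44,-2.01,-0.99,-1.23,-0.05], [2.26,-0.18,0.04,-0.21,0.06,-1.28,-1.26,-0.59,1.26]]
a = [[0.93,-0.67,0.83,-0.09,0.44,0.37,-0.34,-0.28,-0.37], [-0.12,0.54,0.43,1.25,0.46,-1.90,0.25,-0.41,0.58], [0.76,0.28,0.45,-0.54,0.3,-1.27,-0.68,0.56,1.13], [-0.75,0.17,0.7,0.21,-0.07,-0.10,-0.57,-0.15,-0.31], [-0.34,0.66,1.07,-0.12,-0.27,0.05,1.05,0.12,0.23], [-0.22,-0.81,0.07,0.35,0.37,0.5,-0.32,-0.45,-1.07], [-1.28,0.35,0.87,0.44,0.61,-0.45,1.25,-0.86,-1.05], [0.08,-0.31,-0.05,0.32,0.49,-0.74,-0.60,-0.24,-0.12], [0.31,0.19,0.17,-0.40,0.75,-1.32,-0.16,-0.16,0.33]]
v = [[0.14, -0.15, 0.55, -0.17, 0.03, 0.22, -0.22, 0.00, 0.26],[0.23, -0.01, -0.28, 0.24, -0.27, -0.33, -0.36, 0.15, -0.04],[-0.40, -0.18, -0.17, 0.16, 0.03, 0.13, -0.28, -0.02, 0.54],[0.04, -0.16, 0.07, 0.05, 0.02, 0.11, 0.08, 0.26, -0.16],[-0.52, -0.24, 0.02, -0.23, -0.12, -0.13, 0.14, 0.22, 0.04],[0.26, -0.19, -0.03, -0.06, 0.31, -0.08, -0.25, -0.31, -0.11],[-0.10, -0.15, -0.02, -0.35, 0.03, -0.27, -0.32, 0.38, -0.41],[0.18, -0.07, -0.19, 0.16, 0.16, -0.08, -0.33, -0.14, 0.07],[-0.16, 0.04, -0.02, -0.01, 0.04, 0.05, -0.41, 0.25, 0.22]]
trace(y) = 2.00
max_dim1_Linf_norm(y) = 2.95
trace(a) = 3.70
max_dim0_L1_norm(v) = 2.39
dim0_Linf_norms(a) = [1.28, 0.81, 1.07, 1.25, 0.75, 1.9, 1.25, 0.86, 1.13]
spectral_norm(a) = 3.40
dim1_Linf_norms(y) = [1.67, 2.95, 1.48, 1.22, 1.87, 2.03, 1.55, 2.01, 2.26]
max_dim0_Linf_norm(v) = 0.55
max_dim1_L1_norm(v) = 2.03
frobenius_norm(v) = 1.98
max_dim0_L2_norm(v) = 0.85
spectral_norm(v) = 0.98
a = v @ y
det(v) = -0.00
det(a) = 0.00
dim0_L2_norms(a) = [1.98, 1.48, 1.87, 1.58, 1.37, 2.85, 2.03, 1.27, 2.07]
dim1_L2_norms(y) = [2.88, 3.7, 2.75, 2.35, 3.42, 2.95, 2.25, 3.0, 3.22]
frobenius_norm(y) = 8.94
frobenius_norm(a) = 5.67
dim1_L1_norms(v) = [1.74, 1.91, 1.91, 0.95, 1.66, 1.6, 2.03, 1.38, 1.2]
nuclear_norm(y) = 22.69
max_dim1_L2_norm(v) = 0.8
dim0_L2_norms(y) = [3.02, 2.01, 3.52, 2.75, 1.86, 3.5, 3.96, 2.81, 2.73]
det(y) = 1.15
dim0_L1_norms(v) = [2.03, 1.19, 1.35, 1.43, 1.01, 1.4, 2.39, 1.73, 1.85]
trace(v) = -0.43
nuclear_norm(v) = 4.92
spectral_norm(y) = 4.65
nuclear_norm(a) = 12.98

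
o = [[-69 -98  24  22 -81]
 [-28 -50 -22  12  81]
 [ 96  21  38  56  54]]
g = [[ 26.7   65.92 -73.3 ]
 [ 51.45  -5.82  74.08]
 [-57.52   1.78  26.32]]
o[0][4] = -81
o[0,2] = 24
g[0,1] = 65.92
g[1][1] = -5.82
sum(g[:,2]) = 27.1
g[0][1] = 65.92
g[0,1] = 65.92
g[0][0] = 26.7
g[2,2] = 26.32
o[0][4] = -81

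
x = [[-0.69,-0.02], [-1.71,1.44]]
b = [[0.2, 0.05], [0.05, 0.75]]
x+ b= [[-0.49, 0.03], [-1.66, 2.19]]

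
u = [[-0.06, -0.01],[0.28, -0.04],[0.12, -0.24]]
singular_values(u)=[0.35, 0.19]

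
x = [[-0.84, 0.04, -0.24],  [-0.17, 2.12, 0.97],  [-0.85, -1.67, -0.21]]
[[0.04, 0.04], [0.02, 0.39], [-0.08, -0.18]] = x @ [[-0.01, -0.07],[0.07, 0.13],[-0.13, 0.11]]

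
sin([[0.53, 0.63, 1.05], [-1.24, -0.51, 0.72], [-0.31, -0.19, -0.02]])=[[0.62, 0.74, 1.23], [-1.45, -0.6, 0.84], [-0.36, -0.22, -0.02]]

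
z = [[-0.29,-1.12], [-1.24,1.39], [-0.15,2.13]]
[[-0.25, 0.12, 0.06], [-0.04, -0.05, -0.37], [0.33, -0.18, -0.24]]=z@ [[0.22, -0.06, 0.19],[0.17, -0.09, -0.10]]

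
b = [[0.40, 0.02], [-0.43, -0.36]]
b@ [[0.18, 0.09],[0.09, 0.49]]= [[0.07, 0.05], [-0.11, -0.22]]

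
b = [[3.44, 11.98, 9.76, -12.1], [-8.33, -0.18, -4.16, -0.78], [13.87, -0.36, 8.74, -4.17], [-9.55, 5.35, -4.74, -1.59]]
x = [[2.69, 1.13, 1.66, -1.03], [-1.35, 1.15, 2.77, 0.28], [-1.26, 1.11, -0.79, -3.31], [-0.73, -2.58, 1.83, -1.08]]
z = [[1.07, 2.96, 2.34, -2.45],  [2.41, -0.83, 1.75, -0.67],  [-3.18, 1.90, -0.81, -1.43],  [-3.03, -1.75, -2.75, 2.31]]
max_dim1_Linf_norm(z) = 3.18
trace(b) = 10.41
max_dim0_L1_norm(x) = 7.05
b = x @ z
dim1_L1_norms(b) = [37.28, 13.45, 27.14, 21.23]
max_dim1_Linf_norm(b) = 13.87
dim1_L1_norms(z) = [8.82, 5.66, 7.32, 9.84]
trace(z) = 1.74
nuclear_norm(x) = 13.94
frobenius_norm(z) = 8.54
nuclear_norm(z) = 12.91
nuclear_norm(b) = 45.50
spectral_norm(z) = 7.00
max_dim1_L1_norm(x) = 6.51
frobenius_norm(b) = 30.26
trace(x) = 1.97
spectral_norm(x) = 3.81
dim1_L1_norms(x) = [6.51, 5.55, 6.47, 6.22]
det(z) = -7.92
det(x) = 142.83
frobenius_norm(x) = 7.02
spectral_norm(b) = 24.71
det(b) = -1131.02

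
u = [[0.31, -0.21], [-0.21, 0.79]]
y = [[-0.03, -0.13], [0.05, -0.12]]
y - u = [[-0.34, 0.08], [0.26, -0.91]]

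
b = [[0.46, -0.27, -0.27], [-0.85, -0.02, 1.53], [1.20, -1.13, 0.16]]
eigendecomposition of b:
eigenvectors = [[(0.62+0j), -0.15-0.14j, (-0.15+0.14j)], [0.71+0.00j, (-0.08+0.68j), (-0.08-0.68j)], [(0.35+0j), (-0.7+0j), (-0.7-0j)]]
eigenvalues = [(-0+0j), (0.3+1.34j), (0.3-1.34j)]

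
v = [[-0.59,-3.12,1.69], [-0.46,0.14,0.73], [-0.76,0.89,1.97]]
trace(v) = 1.52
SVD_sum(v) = [[-0.73, -2.87, 2.00],  [-0.08, -0.31, 0.22],  [-0.11, -0.44, 0.30]] + [[0.13, -0.25, -0.31], [-0.24, 0.46, 0.57], [-0.7, 1.32, 1.65]] + [[0.01, 0.0, 0.0], [-0.14, -0.00, -0.06], [0.05, 0.00, 0.02]]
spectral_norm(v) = 3.63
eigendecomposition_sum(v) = [[-0.22, 0.55, 0.42], [-0.26, 0.67, 0.51], [-0.83, 2.09, 1.60]] + [[-0.68, -2.3, 0.91], [-0.18, -0.61, 0.24], [-0.11, -0.39, 0.15]] + [[0.3, -1.38, 0.36], [-0.02, 0.08, -0.02], [0.18, -0.82, 0.21]]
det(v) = -1.39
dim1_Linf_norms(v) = [3.12, 0.73, 1.97]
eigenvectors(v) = [[-0.24,  -0.95,  0.86], [-0.29,  -0.25,  -0.05], [-0.92,  -0.16,  0.51]]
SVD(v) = [[-0.98, 0.18, 0.05], [-0.11, -0.32, -0.94], [-0.15, -0.93, 0.33]] @ diag([3.634206223166427, 2.391725589899901, 0.15966787440305205]) @ [[0.20, 0.80, -0.56],[0.31, -0.6, -0.74],[0.93, 0.02, 0.37]]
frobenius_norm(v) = 4.35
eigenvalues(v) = [2.05, -1.13, 0.6]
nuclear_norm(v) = 6.19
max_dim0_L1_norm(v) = 4.39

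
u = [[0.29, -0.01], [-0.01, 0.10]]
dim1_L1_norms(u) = [0.3, 0.11]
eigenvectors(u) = [[1.0,0.05], [-0.05,1.00]]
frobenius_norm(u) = 0.31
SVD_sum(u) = [[0.29, -0.02], [-0.02, 0.0]] + [[0.0, 0.01],[0.01, 0.1]]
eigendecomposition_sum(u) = [[0.29,-0.02], [-0.02,0.0]] + [[0.00, 0.01], [0.01, 0.10]]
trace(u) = 0.39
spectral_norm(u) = 0.29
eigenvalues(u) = [0.29, 0.1]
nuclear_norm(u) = 0.39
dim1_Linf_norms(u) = [0.29, 0.1]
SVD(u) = [[-1.00, 0.05], [0.05, 1.0]] @ diag([0.2905248658727139, 0.09947513412728602]) @ [[-1.00, 0.05], [0.05, 1.0]]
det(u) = 0.03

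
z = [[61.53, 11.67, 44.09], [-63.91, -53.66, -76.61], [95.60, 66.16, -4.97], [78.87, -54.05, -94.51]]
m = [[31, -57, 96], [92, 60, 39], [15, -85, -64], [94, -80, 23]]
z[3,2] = -94.51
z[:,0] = [61.53, -63.91, 95.6, 78.87]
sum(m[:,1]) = -162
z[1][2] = -76.61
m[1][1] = 60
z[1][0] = -63.91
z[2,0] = 95.6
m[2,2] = -64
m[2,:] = [15, -85, -64]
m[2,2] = -64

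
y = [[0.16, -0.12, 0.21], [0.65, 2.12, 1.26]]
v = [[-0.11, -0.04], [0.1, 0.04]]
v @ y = [[-0.04, -0.07, -0.07],[0.04, 0.07, 0.07]]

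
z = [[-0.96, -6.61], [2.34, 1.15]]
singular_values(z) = [6.86, 2.09]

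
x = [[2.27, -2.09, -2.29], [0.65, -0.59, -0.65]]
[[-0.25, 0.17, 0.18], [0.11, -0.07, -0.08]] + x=[[2.02, -1.92, -2.11], [0.76, -0.66, -0.73]]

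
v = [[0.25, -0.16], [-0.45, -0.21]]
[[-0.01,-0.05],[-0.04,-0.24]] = v @ [[0.04, 0.23], [0.12, 0.66]]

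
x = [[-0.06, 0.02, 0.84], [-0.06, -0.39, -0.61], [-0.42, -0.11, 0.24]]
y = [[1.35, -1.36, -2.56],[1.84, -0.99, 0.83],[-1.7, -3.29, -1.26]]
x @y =[[-1.47, -2.70, -0.89], [0.24, 2.47, 0.6], [-1.18, -0.11, 0.68]]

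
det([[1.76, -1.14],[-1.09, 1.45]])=1.309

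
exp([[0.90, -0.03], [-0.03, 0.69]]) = [[2.46, -0.07], [-0.07, 1.99]]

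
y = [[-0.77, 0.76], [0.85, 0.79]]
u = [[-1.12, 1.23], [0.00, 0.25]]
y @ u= [[0.86, -0.76], [-0.95, 1.24]]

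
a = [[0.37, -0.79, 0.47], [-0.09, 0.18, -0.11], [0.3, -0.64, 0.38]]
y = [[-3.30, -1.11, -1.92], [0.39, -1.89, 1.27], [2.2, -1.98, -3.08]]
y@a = [[-1.70, 3.64, -2.16], [0.7, -1.46, 0.87], [0.07, -0.12, 0.08]]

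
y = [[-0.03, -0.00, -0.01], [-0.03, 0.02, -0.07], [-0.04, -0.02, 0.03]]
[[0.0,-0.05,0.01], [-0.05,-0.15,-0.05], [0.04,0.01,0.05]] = y@[[-0.23, 1.05, -0.79], [-0.50, -0.37, 1.32], [0.61, 1.56, 1.47]]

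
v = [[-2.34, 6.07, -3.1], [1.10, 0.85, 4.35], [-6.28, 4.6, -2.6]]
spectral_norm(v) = 10.69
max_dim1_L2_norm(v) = 8.21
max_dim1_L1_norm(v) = 13.48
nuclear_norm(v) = 17.75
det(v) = -128.70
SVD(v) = [[-0.64, 0.21, 0.74], [0.19, 0.98, -0.11], [-0.75, 0.07, -0.66]] @ diag([10.693639335369381, 4.186287273309906, 2.8748872378519836]) @ [[0.60, -0.67, 0.44], [0.04, 0.58, 0.82], [0.8, 0.47, -0.37]]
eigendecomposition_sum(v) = [[-3.42+0.00j, (3.44-0j), (-3.51+0j)], [2.08-0.00j, (-2.09+0j), 2.13-0.00j], [(-4.26+0j), (4.28-0j), -4.37+0.00j]] + [[(0.54+1.25j), 1.31-0.72j, 0.21-1.35j], [(-0.49+1.3j), (1.47+0.41j), (1.11-0.84j)], [-1.01+0.05j, 0.16+1.10j, (0.89+0.49j)]] + [[0.54-1.25j, 1.31+0.72j, (0.21+1.35j)],[(-0.49-1.3j), 1.47-0.41j, 1.11+0.84j],[(-1.01-0.05j), (0.16-1.1j), (0.89-0.49j)]]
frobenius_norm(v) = 11.84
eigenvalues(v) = [(-9.89+0j), (2.9+2.15j), (2.9-2.15j)]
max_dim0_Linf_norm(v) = 6.28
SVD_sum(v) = [[-4.08, 4.56, -3.03], [1.20, -1.35, 0.89], [-4.77, 5.33, -3.54]] + [[0.03,  0.5,  0.71], [0.15,  2.35,  3.34], [0.01,  0.17,  0.23]] + [[1.71, 1.00, -0.78], [-0.26, -0.15, 0.12], [-1.53, -0.9, 0.70]]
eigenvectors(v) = [[(0.59+0j), (0.45-0.43j), 0.45+0.43j], [(-0.36+0j), 0.63+0.00j, 0.63-0.00j], [(0.73+0j), (0.19+0.42j), 0.19-0.42j]]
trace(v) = -4.09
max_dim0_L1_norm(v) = 11.52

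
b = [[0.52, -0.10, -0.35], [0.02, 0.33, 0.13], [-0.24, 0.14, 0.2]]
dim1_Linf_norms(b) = [0.52, 0.33, 0.24]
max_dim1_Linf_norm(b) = 0.52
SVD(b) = [[-0.86, -0.31, 0.41], [0.22, -0.94, -0.25], [0.47, -0.12, 0.88]] @ diag([0.7305739477123402, 0.33549956718713775, 0.0013218703604854535]) @ [[-0.76, 0.31, 0.58], [-0.45, -0.89, -0.12], [-0.48, 0.35, -0.81]]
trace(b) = 1.05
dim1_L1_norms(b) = [0.97, 0.48, 0.58]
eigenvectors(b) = [[0.89, 0.48, 0.5],[-0.11, -0.35, 0.87],[-0.45, 0.81, 0.01]]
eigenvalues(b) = [0.71, -0.0, 0.34]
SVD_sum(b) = [[0.47,-0.19,-0.36], [-0.12,0.05,0.09], [-0.26,0.10,0.2]] + [[0.05,0.09,0.01], [0.14,0.28,0.04], [0.02,0.04,0.00]] + [[-0.0, 0.0, -0.0],[0.0, -0.00, 0.00],[-0.0, 0.0, -0.00]]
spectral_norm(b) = 0.73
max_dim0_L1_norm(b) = 0.78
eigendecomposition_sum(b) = [[0.48, -0.27, -0.40], [-0.06, 0.03, 0.05], [-0.24, 0.14, 0.2]] + [[-0.00, 0.00, -0.0], [0.00, -0.0, 0.00], [-0.00, 0.0, -0.0]] + [[0.04, 0.17, 0.05], [0.08, 0.3, 0.08], [0.00, 0.0, 0.0]]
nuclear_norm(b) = 1.07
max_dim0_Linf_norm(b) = 0.52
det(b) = -0.00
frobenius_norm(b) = 0.80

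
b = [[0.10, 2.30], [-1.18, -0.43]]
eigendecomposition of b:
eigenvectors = [[0.81+0.00j, (0.81-0j)], [(-0.09+0.57j), -0.09-0.57j]]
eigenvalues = [(-0.16+1.63j), (-0.16-1.63j)]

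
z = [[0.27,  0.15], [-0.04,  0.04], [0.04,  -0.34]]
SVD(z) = [[-0.6, 0.79], [-0.06, -0.2], [0.8, 0.58]] @ diag([0.3854044108384989, 0.25935196183223574]) @ [[-0.33, -0.94], [0.94, -0.33]]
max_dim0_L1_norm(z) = 0.53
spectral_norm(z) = 0.39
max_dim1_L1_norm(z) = 0.42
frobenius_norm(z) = 0.46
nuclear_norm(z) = 0.64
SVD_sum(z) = [[0.08, 0.22], [0.01, 0.02], [-0.10, -0.29]] + [[0.19, -0.07], [-0.05, 0.02], [0.14, -0.05]]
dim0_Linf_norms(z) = [0.27, 0.34]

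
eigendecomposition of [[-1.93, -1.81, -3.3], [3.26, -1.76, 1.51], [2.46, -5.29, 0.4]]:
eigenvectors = [[(-0.14-0.57j),-0.14+0.57j,-0.61+0.00j],[-0.37+0.32j,(-0.37-0.32j),-0.35+0.00j],[(-0.64+0j),-0.64-0.00j,(0.71+0j)]]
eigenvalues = [(-2.08+4.82j), (-2.08-4.82j), (0.88+0j)]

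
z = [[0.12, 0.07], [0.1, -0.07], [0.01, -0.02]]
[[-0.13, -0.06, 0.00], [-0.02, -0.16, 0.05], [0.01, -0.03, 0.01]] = z@[[-0.69, -1.01, 0.23], [-0.73, 0.82, -0.37]]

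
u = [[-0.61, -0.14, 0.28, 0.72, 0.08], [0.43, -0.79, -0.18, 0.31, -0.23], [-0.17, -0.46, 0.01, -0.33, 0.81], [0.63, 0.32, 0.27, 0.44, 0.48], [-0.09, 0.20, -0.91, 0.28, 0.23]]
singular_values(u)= [1.01, 1.0, 1.0, 1.0, 0.99]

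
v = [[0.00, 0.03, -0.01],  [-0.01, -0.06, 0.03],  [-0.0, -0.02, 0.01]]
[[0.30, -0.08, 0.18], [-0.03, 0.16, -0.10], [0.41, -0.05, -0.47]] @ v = [[0.0,0.01,-0.0], [-0.00,-0.01,0.0], [0.0,0.02,-0.01]]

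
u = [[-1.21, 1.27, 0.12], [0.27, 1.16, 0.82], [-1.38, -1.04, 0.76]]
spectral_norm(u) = 2.03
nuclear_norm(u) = 4.90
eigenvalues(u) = [(-1.48+0j), (1.09+1.13j), (1.09-1.13j)]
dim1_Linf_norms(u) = [1.27, 1.16, 1.38]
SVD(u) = [[-0.42, 0.75, -0.51], [-0.59, 0.20, 0.78], [0.69, 0.63, 0.36]] @ diag([2.026673072232712, 1.9462356321343237, 0.922314004283536]) @ [[-0.3, -0.95, -0.00],  [-0.88, 0.28, 0.38],  [0.36, -0.11, 0.93]]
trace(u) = 0.71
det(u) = -3.64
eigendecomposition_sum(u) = [[(-1.27+0j), 0.56-0.00j, -0.14+0.00j],[(0.33-0j), -0.14+0.00j, 0.03-0.00j],[-0.63+0.00j, (0.28-0j), (-0.07+0j)]] + [[0.03+0.13j, (0.36+0.07j), (0.13-0.23j)], [-0.03+0.27j, (0.65+0.36j), 0.39-0.36j], [(-0.38-0.1j), -0.66+0.84j, 0.41+0.64j]] + [[(0.03-0.13j), 0.36-0.07j, 0.13+0.23j], [-0.03-0.27j, 0.65-0.36j, (0.39+0.36j)], [-0.38+0.10j, -0.66-0.84j, (0.41-0.64j)]]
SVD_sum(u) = [[0.25, 0.81, 0.00], [0.36, 1.14, 0.0], [-0.42, -1.34, -0.00]] + [[-1.30, 0.41, 0.55], [-0.34, 0.11, 0.15], [-1.08, 0.34, 0.46]] + [[-0.17,0.05,-0.43], [0.26,-0.08,0.67], [0.12,-0.04,0.31]]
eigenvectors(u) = [[0.87+0.00j, -0.12-0.24j, -0.12+0.24j], [(-0.22+0j), -0.09-0.54j, (-0.09+0.54j)], [(0.43+0j), 0.79+0.00j, (0.79-0j)]]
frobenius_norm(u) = 2.96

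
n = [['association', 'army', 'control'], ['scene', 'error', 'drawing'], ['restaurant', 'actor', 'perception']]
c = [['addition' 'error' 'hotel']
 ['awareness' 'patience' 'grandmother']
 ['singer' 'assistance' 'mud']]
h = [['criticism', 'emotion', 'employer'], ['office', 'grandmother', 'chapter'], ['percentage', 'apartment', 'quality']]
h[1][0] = 'office'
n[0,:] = ['association', 'army', 'control']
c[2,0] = 'singer'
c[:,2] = ['hotel', 'grandmother', 'mud']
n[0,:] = ['association', 'army', 'control']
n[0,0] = 'association'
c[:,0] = ['addition', 'awareness', 'singer']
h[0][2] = 'employer'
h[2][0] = 'percentage'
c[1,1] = 'patience'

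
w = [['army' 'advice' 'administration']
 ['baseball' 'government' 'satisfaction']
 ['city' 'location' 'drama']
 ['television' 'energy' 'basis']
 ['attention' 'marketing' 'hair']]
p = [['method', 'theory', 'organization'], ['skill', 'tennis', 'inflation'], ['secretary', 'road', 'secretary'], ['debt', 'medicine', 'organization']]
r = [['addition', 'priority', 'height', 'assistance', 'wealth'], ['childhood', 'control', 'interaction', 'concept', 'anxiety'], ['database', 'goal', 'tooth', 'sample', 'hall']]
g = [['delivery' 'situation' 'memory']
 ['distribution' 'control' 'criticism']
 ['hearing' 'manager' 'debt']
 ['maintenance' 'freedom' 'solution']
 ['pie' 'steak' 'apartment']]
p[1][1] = 'tennis'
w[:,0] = ['army', 'baseball', 'city', 'television', 'attention']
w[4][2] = 'hair'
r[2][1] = 'goal'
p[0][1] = 'theory'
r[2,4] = 'hall'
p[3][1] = 'medicine'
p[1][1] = 'tennis'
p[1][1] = 'tennis'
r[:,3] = ['assistance', 'concept', 'sample']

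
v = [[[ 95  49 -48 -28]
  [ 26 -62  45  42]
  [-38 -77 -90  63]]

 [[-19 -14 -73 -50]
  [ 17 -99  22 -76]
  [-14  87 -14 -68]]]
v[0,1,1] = -62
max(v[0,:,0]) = 95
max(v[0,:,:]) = 95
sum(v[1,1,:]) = -136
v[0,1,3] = 42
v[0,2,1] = -77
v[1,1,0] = 17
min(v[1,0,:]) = -73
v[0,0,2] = -48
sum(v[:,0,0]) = 76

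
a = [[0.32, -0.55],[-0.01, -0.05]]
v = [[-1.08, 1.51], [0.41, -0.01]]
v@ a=[[-0.36, 0.52], [0.13, -0.22]]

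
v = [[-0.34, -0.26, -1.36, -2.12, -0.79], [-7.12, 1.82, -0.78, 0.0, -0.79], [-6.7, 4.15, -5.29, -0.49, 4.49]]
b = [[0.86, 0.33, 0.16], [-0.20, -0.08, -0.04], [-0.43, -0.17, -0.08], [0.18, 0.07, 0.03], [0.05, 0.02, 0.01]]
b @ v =[[-3.71, 1.04, -2.27, -1.9, -0.22], [0.91, -0.26, 0.55, 0.44, 0.04], [1.89, -0.53, 1.14, 0.95, 0.11], [-0.76, 0.21, -0.46, -0.4, -0.06], [-0.23, 0.06, -0.14, -0.11, -0.01]]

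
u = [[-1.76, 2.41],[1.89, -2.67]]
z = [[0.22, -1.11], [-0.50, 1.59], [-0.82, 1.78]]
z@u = [[-2.49, 3.49], [3.89, -5.45], [4.81, -6.73]]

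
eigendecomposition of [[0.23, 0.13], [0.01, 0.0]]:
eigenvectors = [[1.00, -0.48], [0.04, 0.88]]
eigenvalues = [0.24, -0.01]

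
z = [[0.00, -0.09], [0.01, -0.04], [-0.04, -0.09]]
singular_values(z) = [0.14, 0.03]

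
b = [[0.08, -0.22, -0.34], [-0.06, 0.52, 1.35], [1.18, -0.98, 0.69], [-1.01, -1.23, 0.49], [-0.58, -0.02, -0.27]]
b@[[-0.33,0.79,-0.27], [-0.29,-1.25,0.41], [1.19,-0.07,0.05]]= [[-0.37, 0.36, -0.13],[1.48, -0.79, 0.3],[0.72, 2.11, -0.69],[1.27, 0.71, -0.21],[-0.12, -0.41, 0.13]]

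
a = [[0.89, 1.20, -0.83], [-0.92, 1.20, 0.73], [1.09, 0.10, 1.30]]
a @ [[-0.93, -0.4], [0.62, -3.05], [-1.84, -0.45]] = [[1.44, -3.64], [0.26, -3.62], [-3.34, -1.33]]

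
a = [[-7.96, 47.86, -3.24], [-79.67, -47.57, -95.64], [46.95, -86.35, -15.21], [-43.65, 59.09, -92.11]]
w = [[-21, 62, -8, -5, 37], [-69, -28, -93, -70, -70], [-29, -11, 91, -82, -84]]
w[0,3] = -5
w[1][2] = -93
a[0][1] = 47.86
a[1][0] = -79.67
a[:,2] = [-3.24, -95.64, -15.21, -92.11]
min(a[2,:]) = -86.35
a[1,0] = -79.67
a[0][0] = -7.96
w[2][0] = -29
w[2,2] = 91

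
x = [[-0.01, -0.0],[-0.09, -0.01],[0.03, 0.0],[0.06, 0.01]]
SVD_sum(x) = [[-0.01, -0.0],[-0.09, -0.01],[0.03, 0.00],[0.06, 0.01]] + [[-0.0, 0.0], [-0.00, 0.00], [0.00, -0.0], [-0.00, 0.0]]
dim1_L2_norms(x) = [0.01, 0.09, 0.03, 0.06]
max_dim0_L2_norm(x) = 0.11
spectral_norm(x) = 0.11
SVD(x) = [[-0.09, 0.25], [-0.8, 0.14], [0.26, -0.74], [0.54, 0.61]] @ diag([0.11347898512980814, 0.004745517243544639]) @ [[0.99,  0.12], [-0.12,  0.99]]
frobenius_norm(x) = 0.11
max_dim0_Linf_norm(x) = 0.09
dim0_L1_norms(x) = [0.19, 0.02]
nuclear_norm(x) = 0.12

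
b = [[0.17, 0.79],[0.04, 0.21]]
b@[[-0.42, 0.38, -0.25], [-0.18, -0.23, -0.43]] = [[-0.21, -0.12, -0.38],[-0.05, -0.03, -0.10]]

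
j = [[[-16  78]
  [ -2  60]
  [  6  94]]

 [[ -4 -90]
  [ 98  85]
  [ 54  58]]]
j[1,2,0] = 54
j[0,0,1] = 78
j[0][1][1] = 60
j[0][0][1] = 78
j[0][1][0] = -2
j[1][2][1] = 58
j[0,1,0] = -2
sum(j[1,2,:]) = 112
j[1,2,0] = 54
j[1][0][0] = -4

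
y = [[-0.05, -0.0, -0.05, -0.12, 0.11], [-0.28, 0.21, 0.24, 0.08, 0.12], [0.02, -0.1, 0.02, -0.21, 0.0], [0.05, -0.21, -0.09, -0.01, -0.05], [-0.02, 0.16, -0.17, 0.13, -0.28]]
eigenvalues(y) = [(0.21+0j), (0.08+0.21j), (0.08-0.21j), (-0.15+0j), (-0.32+0j)]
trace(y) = -0.11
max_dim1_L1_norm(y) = 0.93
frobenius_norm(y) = 0.70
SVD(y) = [[-0.03, -0.27, 0.56, 0.41, 0.66], [-0.88, -0.01, 0.02, -0.42, 0.2], [0.19, -0.38, 0.64, -0.53, -0.36], [0.41, -0.10, -0.32, -0.59, 0.61], [0.11, 0.88, 0.42, -0.18, 0.12]] @ diag([0.5025273429792536, 0.4281767518949447, 0.17880082445362147, 0.12320614974071975, 0.10854238128804385]) @ [[0.54, -0.54, -0.52, -0.19, -0.32], [-0.03, 0.46, -0.32, 0.53, -0.63], [-0.26, 0.42, -0.29, -0.79, -0.20], [0.49, 0.48, -0.39, 0.09, 0.6], [-0.63, -0.28, -0.62, 0.2, 0.31]]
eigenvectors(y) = [[0.15+0.00j,-0.02+0.39j,(-0.02-0.39j),(-0.77+0j),-0.39+0.00j], [(0.55+0j),(-0.59+0j),(-0.59-0j),(-0.24+0j),(-0.34+0j)], [0.46+0.00j,(0.41+0.06j),0.41-0.06j,(-0.48+0j),-0.11+0.00j], [-0.66+0.00j,(0.22-0.39j),(0.22+0.39j),(-0.35+0j),-0.06+0.00j], [(-0.16+0j),-0.36+0.02j,-0.36-0.02j,(0.1+0j),0.85+0.00j]]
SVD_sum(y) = [[-0.01, 0.01, 0.01, 0.0, 0.0], [-0.24, 0.24, 0.23, 0.09, 0.14], [0.05, -0.05, -0.05, -0.02, -0.03], [0.11, -0.11, -0.11, -0.04, -0.07], [0.03, -0.03, -0.03, -0.01, -0.02]] + [[0.0, -0.05, 0.04, -0.06, 0.07], [0.0, -0.00, 0.00, -0.00, 0.00], [0.01, -0.08, 0.05, -0.09, 0.10], [0.00, -0.02, 0.01, -0.02, 0.03], [-0.01, 0.17, -0.12, 0.20, -0.24]] + [[-0.03, 0.04, -0.03, -0.08, -0.02], [-0.00, 0.00, -0.0, -0.00, -0.0], [-0.03, 0.05, -0.03, -0.09, -0.02], [0.01, -0.02, 0.02, 0.05, 0.01], [-0.02, 0.03, -0.02, -0.06, -0.01]] + [[0.02, 0.02, -0.02, 0.00, 0.03],[-0.03, -0.02, 0.02, -0.0, -0.03],[-0.03, -0.03, 0.03, -0.01, -0.04],[-0.04, -0.03, 0.03, -0.01, -0.04],[-0.01, -0.01, 0.01, -0.0, -0.01]] + [[-0.05,-0.02,-0.04,0.01,0.02], [-0.01,-0.01,-0.01,0.0,0.01], [0.02,0.01,0.02,-0.01,-0.01], [-0.04,-0.02,-0.04,0.01,0.02], [-0.01,-0.00,-0.01,0.0,0.0]]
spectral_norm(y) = 0.50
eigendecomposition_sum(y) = [[-0.02-0.00j, (0.02+0j), 0.03+0.00j, (-0.01+0j), 0.00+0.00j], [-0.07-0.00j, (0.06+0j), (0.12+0j), (-0.05+0j), 0.01+0.00j], [(-0.06-0j), 0.05+0.00j, 0.10+0.00j, (-0.04+0j), 0j], [0.08+0.00j, (-0.07+0j), (-0.14-0j), (0.06+0j), -0.01-0.00j], [0.02+0.00j, (-0.02+0j), -0.04-0.00j, (0.02+0j), (-0-0j)]] + [[(0.03+0.06j), 0.02-0.06j, -0.05-0.03j, -0.01-0.05j, (0.02-0j)],[-0.08+0.05j, 0.09+0.03j, (0.03-0.07j), 0.08-0.02j, 0.01+0.02j],[0.06-0.02j, -0.06-0.03j, -0.03+0.05j, -0.06+0.01j, -0.00-0.02j],[0.00-0.08j, -0.06+0.05j, 0.04+0.05j, (-0.02+0.06j), (-0.02-0j)],[(-0.05+0.03j), (0.06+0.02j), 0.02-0.05j, 0.05-0.02j, 0.01+0.01j]] + [[0.03-0.06j, (0.02+0.06j), -0.05+0.03j, -0.01+0.05j, (0.02+0j)],[(-0.08-0.05j), (0.09-0.03j), 0.03+0.07j, (0.08+0.02j), (0.01-0.02j)],[(0.06+0.02j), -0.06+0.03j, (-0.03-0.05j), -0.06-0.01j, (-0+0.02j)],[0.08j, -0.06-0.05j, (0.04-0.05j), -0.02-0.06j, (-0.02+0j)],[(-0.05-0.03j), 0.06-0.02j, 0.02+0.05j, (0.05+0.02j), 0.01-0.01j]] + [[-0.07+0.00j, -0.04-0.00j, -0.07+0.00j, -0.08+0.00j, -0.06-0.00j],[(-0.02+0j), (-0.01-0j), -0.02+0.00j, (-0.02+0j), -0.02-0.00j],[(-0.04+0j), (-0.02-0j), -0.04+0.00j, -0.05+0.00j, (-0.04-0j)],[(-0.03+0j), (-0.02-0j), -0.03+0.00j, (-0.04+0j), -0.03-0.00j],[(0.01-0j), 0.01+0.00j, 0.01-0.00j, (0.01-0j), (0.01+0j)]] + [[(-0.02-0j), (-0.03+0j), 0.08+0.00j, (-0+0j), (0.14+0j)], [-0.02-0.00j, (-0.02+0j), 0.07+0.00j, (-0+0j), 0.12+0.00j], [-0.01-0.00j, (-0.01+0j), (0.02+0j), (-0+0j), 0.04+0.00j], [-0.00-0.00j, -0.00+0.00j, 0.01+0.00j, -0.00+0.00j, 0.02+0.00j], [(0.05+0j), 0.06-0.00j, (-0.18-0j), 0.01-0.00j, (-0.3-0j)]]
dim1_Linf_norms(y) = [0.12, 0.28, 0.21, 0.21, 0.28]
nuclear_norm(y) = 1.34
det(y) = 0.00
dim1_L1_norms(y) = [0.33, 0.93, 0.35, 0.41, 0.76]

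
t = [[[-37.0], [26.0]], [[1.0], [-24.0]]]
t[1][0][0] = 1.0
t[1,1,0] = -24.0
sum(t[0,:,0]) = -11.0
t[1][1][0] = -24.0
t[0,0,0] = -37.0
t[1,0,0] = 1.0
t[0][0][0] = -37.0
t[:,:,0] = [[-37.0, 26.0], [1.0, -24.0]]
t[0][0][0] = -37.0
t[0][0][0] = -37.0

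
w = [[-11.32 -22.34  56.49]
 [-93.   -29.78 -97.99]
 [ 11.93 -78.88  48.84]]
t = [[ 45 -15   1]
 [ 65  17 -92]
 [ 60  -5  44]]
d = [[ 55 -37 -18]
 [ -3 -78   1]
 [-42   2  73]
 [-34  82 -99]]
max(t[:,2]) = 44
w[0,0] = -11.32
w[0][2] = 56.49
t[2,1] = -5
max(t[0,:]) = 45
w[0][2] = 56.49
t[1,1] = 17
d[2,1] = 2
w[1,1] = -29.78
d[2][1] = 2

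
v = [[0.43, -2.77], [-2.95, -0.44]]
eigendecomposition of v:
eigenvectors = [[0.75, 0.64], [-0.66, 0.77]]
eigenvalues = [2.89, -2.9]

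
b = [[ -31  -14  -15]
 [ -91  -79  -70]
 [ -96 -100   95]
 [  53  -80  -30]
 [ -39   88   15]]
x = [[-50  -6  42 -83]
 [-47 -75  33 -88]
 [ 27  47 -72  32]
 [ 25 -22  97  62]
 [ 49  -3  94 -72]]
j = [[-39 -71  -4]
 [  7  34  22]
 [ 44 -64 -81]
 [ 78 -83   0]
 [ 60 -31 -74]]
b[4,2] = 15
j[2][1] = -64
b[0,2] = -15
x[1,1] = -75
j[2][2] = -81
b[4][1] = 88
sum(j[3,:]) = -5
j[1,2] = 22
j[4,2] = -74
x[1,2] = 33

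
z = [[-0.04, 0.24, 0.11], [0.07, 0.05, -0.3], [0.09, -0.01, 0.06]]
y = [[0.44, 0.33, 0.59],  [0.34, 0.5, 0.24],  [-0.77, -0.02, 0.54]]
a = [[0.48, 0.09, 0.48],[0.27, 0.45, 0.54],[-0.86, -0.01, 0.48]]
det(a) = 0.24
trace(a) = 1.41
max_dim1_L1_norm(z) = 0.42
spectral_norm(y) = 1.04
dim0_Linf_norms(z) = [0.09, 0.24, 0.3]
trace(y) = 1.48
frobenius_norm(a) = 1.42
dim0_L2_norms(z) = [0.12, 0.25, 0.33]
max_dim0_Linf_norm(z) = 0.3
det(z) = -0.01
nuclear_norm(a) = 2.22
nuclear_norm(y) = 2.18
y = a + z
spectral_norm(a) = 1.04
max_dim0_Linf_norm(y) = 0.77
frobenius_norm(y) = 1.40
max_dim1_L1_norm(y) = 1.36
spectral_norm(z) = 0.34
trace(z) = 0.07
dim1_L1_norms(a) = [1.05, 1.26, 1.35]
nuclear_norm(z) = 0.68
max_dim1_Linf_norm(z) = 0.3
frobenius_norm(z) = 0.42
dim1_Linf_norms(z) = [0.24, 0.3, 0.09]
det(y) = 0.22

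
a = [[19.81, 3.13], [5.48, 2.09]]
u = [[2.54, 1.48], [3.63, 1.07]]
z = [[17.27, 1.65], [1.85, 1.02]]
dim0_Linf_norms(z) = [17.27, 1.65]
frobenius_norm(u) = 4.79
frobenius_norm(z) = 17.48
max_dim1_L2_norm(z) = 17.35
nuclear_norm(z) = 18.29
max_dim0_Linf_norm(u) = 3.63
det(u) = -2.65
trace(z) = 18.29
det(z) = 14.56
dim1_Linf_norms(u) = [2.54, 3.63]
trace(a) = 21.90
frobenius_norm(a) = 20.90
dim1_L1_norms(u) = [4.02, 4.7]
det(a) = 24.25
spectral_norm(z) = 17.46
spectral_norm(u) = 4.76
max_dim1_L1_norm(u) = 4.7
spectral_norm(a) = 20.86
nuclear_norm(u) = 5.32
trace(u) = 3.61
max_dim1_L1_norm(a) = 22.94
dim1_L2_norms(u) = [2.94, 3.78]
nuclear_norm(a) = 22.03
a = z + u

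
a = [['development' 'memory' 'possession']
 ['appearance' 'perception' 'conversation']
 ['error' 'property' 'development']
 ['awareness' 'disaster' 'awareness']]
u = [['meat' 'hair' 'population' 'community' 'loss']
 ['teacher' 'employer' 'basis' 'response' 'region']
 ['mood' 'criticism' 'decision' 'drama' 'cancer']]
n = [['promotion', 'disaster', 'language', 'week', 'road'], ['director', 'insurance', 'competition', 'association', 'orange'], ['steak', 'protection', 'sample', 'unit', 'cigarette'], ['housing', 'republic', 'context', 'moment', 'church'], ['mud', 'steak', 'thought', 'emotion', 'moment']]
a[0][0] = 'development'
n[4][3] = 'emotion'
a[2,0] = 'error'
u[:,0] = ['meat', 'teacher', 'mood']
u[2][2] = 'decision'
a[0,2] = 'possession'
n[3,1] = 'republic'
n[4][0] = 'mud'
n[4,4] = 'moment'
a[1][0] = 'appearance'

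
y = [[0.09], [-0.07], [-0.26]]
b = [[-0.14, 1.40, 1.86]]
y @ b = [[-0.01,0.13,0.17], [0.01,-0.1,-0.13], [0.04,-0.36,-0.48]]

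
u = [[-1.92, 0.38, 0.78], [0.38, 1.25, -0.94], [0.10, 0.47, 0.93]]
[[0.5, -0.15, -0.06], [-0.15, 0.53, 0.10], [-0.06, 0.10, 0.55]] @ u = [[-1.02, -0.03, 0.48],  [0.5, 0.65, -0.52],  [0.21, 0.36, 0.37]]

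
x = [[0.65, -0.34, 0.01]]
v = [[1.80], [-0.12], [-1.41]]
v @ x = [[1.17, -0.61, 0.02], [-0.08, 0.04, -0.0], [-0.92, 0.48, -0.01]]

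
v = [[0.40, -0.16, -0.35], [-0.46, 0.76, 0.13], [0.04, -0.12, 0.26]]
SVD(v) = [[-0.45,  -0.72,  0.53], [0.89,  -0.34,  0.31], [-0.05,  0.61,  0.79]] @ diag([0.9947220657962632, 0.4374844295132279, 0.1301360278766026]) @ [[-0.60, 0.76, 0.26], [-0.25, -0.49, 0.84], [0.76, 0.43, 0.48]]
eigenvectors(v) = [[0.18, -0.79, -0.43], [-0.96, -0.53, -0.80], [0.22, -0.31, 0.42]]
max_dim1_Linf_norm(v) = 0.76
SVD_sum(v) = [[0.27, -0.34, -0.12],[-0.53, 0.67, 0.23],[0.03, -0.04, -0.01]] + [[0.08, 0.15, -0.26], [0.04, 0.07, -0.12], [-0.07, -0.13, 0.22]] + [[0.05,  0.03,  0.03], [0.03,  0.02,  0.02], [0.08,  0.04,  0.05]]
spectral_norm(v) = 0.99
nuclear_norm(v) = 1.56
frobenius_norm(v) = 1.09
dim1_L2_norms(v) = [0.56, 0.9, 0.29]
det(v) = 0.06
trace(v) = 1.42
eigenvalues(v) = [0.82, 0.15, 0.45]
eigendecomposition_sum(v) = [[0.16, -0.16, -0.14], [-0.84, 0.82, 0.72], [0.19, -0.19, -0.16]] + [[0.06, 0.05, 0.15], [0.04, 0.03, 0.1], [0.02, 0.02, 0.06]] + [[0.18,-0.05,-0.37],[0.33,-0.09,-0.69],[-0.18,0.05,0.36]]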